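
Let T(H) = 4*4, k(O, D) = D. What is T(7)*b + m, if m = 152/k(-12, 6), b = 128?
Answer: 6220/3 ≈ 2073.3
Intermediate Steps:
T(H) = 16
m = 76/3 (m = 152/6 = 152*(⅙) = 76/3 ≈ 25.333)
T(7)*b + m = 16*128 + 76/3 = 2048 + 76/3 = 6220/3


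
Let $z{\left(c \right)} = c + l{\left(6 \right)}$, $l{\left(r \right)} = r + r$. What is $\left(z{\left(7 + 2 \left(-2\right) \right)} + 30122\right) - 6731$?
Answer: $23406$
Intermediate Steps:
$l{\left(r \right)} = 2 r$
$z{\left(c \right)} = 12 + c$ ($z{\left(c \right)} = c + 2 \cdot 6 = c + 12 = 12 + c$)
$\left(z{\left(7 + 2 \left(-2\right) \right)} + 30122\right) - 6731 = \left(\left(12 + \left(7 + 2 \left(-2\right)\right)\right) + 30122\right) - 6731 = \left(\left(12 + \left(7 - 4\right)\right) + 30122\right) - 6731 = \left(\left(12 + 3\right) + 30122\right) - 6731 = \left(15 + 30122\right) - 6731 = 30137 - 6731 = 23406$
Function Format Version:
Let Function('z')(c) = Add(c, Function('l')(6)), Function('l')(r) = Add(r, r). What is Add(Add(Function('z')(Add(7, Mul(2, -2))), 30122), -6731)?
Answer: 23406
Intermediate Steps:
Function('l')(r) = Mul(2, r)
Function('z')(c) = Add(12, c) (Function('z')(c) = Add(c, Mul(2, 6)) = Add(c, 12) = Add(12, c))
Add(Add(Function('z')(Add(7, Mul(2, -2))), 30122), -6731) = Add(Add(Add(12, Add(7, Mul(2, -2))), 30122), -6731) = Add(Add(Add(12, Add(7, -4)), 30122), -6731) = Add(Add(Add(12, 3), 30122), -6731) = Add(Add(15, 30122), -6731) = Add(30137, -6731) = 23406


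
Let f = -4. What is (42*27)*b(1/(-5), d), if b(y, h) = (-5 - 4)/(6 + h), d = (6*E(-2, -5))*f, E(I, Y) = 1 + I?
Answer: -1701/5 ≈ -340.20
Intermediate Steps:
d = 24 (d = (6*(1 - 2))*(-4) = (6*(-1))*(-4) = -6*(-4) = 24)
b(y, h) = -9/(6 + h)
(42*27)*b(1/(-5), d) = (42*27)*(-9/(6 + 24)) = 1134*(-9/30) = 1134*(-9*1/30) = 1134*(-3/10) = -1701/5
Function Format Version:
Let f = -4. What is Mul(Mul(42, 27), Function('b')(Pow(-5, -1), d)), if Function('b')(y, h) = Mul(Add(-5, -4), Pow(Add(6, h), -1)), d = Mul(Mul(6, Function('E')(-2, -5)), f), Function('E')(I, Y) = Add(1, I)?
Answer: Rational(-1701, 5) ≈ -340.20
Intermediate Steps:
d = 24 (d = Mul(Mul(6, Add(1, -2)), -4) = Mul(Mul(6, -1), -4) = Mul(-6, -4) = 24)
Function('b')(y, h) = Mul(-9, Pow(Add(6, h), -1))
Mul(Mul(42, 27), Function('b')(Pow(-5, -1), d)) = Mul(Mul(42, 27), Mul(-9, Pow(Add(6, 24), -1))) = Mul(1134, Mul(-9, Pow(30, -1))) = Mul(1134, Mul(-9, Rational(1, 30))) = Mul(1134, Rational(-3, 10)) = Rational(-1701, 5)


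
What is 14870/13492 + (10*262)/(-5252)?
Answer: 5343525/8857498 ≈ 0.60328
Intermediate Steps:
14870/13492 + (10*262)/(-5252) = 14870*(1/13492) + 2620*(-1/5252) = 7435/6746 - 655/1313 = 5343525/8857498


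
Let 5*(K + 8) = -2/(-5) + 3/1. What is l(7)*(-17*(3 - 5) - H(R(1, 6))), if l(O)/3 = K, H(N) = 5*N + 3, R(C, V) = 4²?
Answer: 26901/25 ≈ 1076.0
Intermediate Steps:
R(C, V) = 16
H(N) = 3 + 5*N
K = -183/25 (K = -8 + (-2/(-5) + 3/1)/5 = -8 + (-2*(-⅕) + 3*1)/5 = -8 + (⅖ + 3)/5 = -8 + (⅕)*(17/5) = -8 + 17/25 = -183/25 ≈ -7.3200)
l(O) = -549/25 (l(O) = 3*(-183/25) = -549/25)
l(7)*(-17*(3 - 5) - H(R(1, 6))) = -549*(-17*(3 - 5) - (3 + 5*16))/25 = -549*(-17*(-2) - (3 + 80))/25 = -549*(34 - 1*83)/25 = -549*(34 - 83)/25 = -549/25*(-49) = 26901/25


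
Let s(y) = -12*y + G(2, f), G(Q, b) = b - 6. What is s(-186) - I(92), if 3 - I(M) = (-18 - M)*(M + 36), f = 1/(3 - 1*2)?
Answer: -11856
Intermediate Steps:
f = 1 (f = 1/(3 - 2) = 1/1 = 1)
G(Q, b) = -6 + b
s(y) = -5 - 12*y (s(y) = -12*y + (-6 + 1) = -12*y - 5 = -5 - 12*y)
I(M) = 3 - (-18 - M)*(36 + M) (I(M) = 3 - (-18 - M)*(M + 36) = 3 - (-18 - M)*(36 + M))
s(-186) - I(92) = (-5 - 12*(-186)) - (651 + 92**2 + 54*92) = (-5 + 2232) - (651 + 8464 + 4968) = 2227 - 1*14083 = 2227 - 14083 = -11856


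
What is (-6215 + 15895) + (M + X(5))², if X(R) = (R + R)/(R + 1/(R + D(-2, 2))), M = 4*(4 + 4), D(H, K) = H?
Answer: 692961/64 ≈ 10828.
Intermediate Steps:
M = 32 (M = 4*8 = 32)
X(R) = 2*R/(R + 1/(-2 + R)) (X(R) = (R + R)/(R + 1/(R - 2)) = (2*R)/(R + 1/(-2 + R)) = 2*R/(R + 1/(-2 + R)))
(-6215 + 15895) + (M + X(5))² = (-6215 + 15895) + (32 + 2*5*(-2 + 5)/(1 + 5² - 2*5))² = 9680 + (32 + 2*5*3/(1 + 25 - 10))² = 9680 + (32 + 2*5*3/16)² = 9680 + (32 + 2*5*(1/16)*3)² = 9680 + (32 + 15/8)² = 9680 + (271/8)² = 9680 + 73441/64 = 692961/64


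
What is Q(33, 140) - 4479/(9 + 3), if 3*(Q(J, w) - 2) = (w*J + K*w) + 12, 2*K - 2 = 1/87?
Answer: 1273351/1044 ≈ 1219.7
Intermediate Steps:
K = 175/174 (K = 1 + (1/2)/87 = 1 + (1/2)*(1/87) = 1 + 1/174 = 175/174 ≈ 1.0057)
Q(J, w) = 6 + 175*w/522 + J*w/3 (Q(J, w) = 2 + ((w*J + 175*w/174) + 12)/3 = 2 + ((J*w + 175*w/174) + 12)/3 = 2 + ((175*w/174 + J*w) + 12)/3 = 2 + (12 + 175*w/174 + J*w)/3 = 2 + (4 + 175*w/522 + J*w/3) = 6 + 175*w/522 + J*w/3)
Q(33, 140) - 4479/(9 + 3) = (6 + (175/522)*140 + (1/3)*33*140) - 4479/(9 + 3) = (6 + 12250/261 + 1540) - 4479/12 = 415756/261 - 4479/12 = 415756/261 - 1*1493/4 = 415756/261 - 1493/4 = 1273351/1044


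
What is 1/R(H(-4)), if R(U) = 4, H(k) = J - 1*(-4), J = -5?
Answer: ¼ ≈ 0.25000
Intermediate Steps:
H(k) = -1 (H(k) = -5 - 1*(-4) = -5 + 4 = -1)
1/R(H(-4)) = 1/4 = ¼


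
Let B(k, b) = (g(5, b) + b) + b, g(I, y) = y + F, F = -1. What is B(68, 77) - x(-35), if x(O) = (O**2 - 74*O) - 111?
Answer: -3474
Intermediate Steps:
g(I, y) = -1 + y (g(I, y) = y - 1 = -1 + y)
x(O) = -111 + O**2 - 74*O
B(k, b) = -1 + 3*b (B(k, b) = ((-1 + b) + b) + b = (-1 + 2*b) + b = -1 + 3*b)
B(68, 77) - x(-35) = (-1 + 3*77) - (-111 + (-35)**2 - 74*(-35)) = (-1 + 231) - (-111 + 1225 + 2590) = 230 - 1*3704 = 230 - 3704 = -3474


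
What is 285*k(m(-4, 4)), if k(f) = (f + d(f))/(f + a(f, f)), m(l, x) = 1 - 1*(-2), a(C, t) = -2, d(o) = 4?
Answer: 1995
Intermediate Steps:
m(l, x) = 3 (m(l, x) = 1 + 2 = 3)
k(f) = (4 + f)/(-2 + f) (k(f) = (f + 4)/(f - 2) = (4 + f)/(-2 + f))
285*k(m(-4, 4)) = 285*((4 + 3)/(-2 + 3)) = 285*(7/1) = 285*(1*7) = 285*7 = 1995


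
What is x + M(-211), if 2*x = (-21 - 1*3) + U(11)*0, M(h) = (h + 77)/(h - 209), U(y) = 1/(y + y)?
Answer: -2453/210 ≈ -11.681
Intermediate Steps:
U(y) = 1/(2*y)
M(h) = (77 + h)/(-209 + h)
x = -12 (x = ((-21 - 1*3) + ((1/2)/11)*0)/2 = ((-21 - 3) + ((1/2)*(1/11))*0)/2 = (-24 + (1/22)*0)/2 = (-24 + 0)/2 = (1/2)*(-24) = -12)
x + M(-211) = -12 + (77 - 211)/(-209 - 211) = -12 - 134/(-420) = -12 - 1/420*(-134) = -12 + 67/210 = -2453/210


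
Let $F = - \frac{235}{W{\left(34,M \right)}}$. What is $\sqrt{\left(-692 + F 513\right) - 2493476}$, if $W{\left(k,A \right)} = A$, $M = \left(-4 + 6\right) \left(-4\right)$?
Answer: $\frac{i \sqrt{39665578}}{4} \approx 1574.5 i$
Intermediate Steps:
$M = -8$ ($M = 2 \left(-4\right) = -8$)
$F = \frac{235}{8}$ ($F = - \frac{235}{-8} = \left(-235\right) \left(- \frac{1}{8}\right) = \frac{235}{8} \approx 29.375$)
$\sqrt{\left(-692 + F 513\right) - 2493476} = \sqrt{\left(-692 + \frac{235}{8} \cdot 513\right) - 2493476} = \sqrt{\left(-692 + \frac{120555}{8}\right) - 2493476} = \sqrt{\frac{115019}{8} - 2493476} = \sqrt{- \frac{19832789}{8}} = \frac{i \sqrt{39665578}}{4}$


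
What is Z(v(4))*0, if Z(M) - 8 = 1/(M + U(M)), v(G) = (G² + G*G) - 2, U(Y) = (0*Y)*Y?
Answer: 0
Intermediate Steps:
U(Y) = 0 (U(Y) = 0*Y = 0)
v(G) = -2 + 2*G² (v(G) = (G² + G²) - 2 = 2*G² - 2 = -2 + 2*G²)
Z(M) = 8 + 1/M (Z(M) = 8 + 1/(M + 0) = 8 + 1/M)
Z(v(4))*0 = (8 + 1/(-2 + 2*4²))*0 = (8 + 1/(-2 + 2*16))*0 = (8 + 1/(-2 + 32))*0 = (8 + 1/30)*0 = (241/30)*0 = 0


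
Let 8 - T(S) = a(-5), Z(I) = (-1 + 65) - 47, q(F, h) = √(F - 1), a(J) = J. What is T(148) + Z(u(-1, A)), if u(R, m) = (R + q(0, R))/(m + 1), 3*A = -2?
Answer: 30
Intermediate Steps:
q(F, h) = √(-1 + F)
A = -⅔ (A = (⅓)*(-2) = -⅔ ≈ -0.66667)
u(R, m) = (I + R)/(1 + m) (u(R, m) = (R + √(-1 + 0))/(m + 1) = (R + √(-1))/(1 + m) = (R + I)/(1 + m) = (I + R)/(1 + m))
Z(I) = 17 (Z(I) = 64 - 47 = 17)
T(S) = 13 (T(S) = 8 - 1*(-5) = 8 + 5 = 13)
T(148) + Z(u(-1, A)) = 13 + 17 = 30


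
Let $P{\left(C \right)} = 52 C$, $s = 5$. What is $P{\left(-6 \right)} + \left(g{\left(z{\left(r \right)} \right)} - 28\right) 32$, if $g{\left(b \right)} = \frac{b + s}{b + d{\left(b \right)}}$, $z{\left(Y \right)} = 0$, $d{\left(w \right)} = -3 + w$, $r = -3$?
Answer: $- \frac{3784}{3} \approx -1261.3$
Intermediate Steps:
$g{\left(b \right)} = \frac{5 + b}{-3 + 2 b}$ ($g{\left(b \right)} = \frac{b + 5}{b + \left(-3 + b\right)} = \frac{5 + b}{-3 + 2 b}$)
$P{\left(-6 \right)} + \left(g{\left(z{\left(r \right)} \right)} - 28\right) 32 = 52 \left(-6\right) + \left(\frac{5 + 0}{-3 + 2 \cdot 0} - 28\right) 32 = -312 + \left(\frac{1}{-3 + 0} \cdot 5 - 28\right) 32 = -312 + \left(\frac{1}{-3} \cdot 5 - 28\right) 32 = -312 + \left(\left(- \frac{1}{3}\right) 5 - 28\right) 32 = -312 + \left(- \frac{5}{3} - 28\right) 32 = -312 - \frac{2848}{3} = - \frac{3784}{3}$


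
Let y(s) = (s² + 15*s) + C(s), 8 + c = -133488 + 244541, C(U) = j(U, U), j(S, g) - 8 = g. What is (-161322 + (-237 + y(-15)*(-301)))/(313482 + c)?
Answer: -159452/424527 ≈ -0.37560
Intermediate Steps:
j(S, g) = 8 + g
C(U) = 8 + U
c = 111045 (c = -8 + (-133488 + 244541) = -8 + 111053 = 111045)
y(s) = 8 + s² + 16*s (y(s) = (s² + 15*s) + (8 + s) = 8 + s² + 16*s)
(-161322 + (-237 + y(-15)*(-301)))/(313482 + c) = (-161322 + (-237 + (8 + (-15)² + 16*(-15))*(-301)))/(313482 + 111045) = (-161322 + (-237 + (8 + 225 - 240)*(-301)))/424527 = (-161322 + (-237 - 7*(-301)))*(1/424527) = (-161322 + (-237 + 2107))*(1/424527) = (-161322 + 1870)*(1/424527) = -159452*1/424527 = -159452/424527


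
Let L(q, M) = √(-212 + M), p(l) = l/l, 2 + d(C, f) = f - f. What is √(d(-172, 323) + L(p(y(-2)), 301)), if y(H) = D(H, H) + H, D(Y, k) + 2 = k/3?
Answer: √(-2 + √89) ≈ 2.7265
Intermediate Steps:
d(C, f) = -2 (d(C, f) = -2 + (f - f) = -2 + 0 = -2)
D(Y, k) = -2 + k/3
y(H) = -2 + 4*H/3 (y(H) = (-2 + H/3) + H = -2 + 4*H/3)
p(l) = 1
√(d(-172, 323) + L(p(y(-2)), 301)) = √(-2 + √(-212 + 301)) = √(-2 + √89)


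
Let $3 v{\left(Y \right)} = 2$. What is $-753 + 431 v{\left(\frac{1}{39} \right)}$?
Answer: $- \frac{1397}{3} \approx -465.67$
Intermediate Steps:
$v{\left(Y \right)} = \frac{2}{3}$ ($v{\left(Y \right)} = \frac{1}{3} \cdot 2 = \frac{2}{3}$)
$-753 + 431 v{\left(\frac{1}{39} \right)} = -753 + 431 \cdot \frac{2}{3} = -753 + \frac{862}{3} = - \frac{1397}{3}$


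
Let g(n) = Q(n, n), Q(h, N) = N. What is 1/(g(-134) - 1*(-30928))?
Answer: 1/30794 ≈ 3.2474e-5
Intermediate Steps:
g(n) = n
1/(g(-134) - 1*(-30928)) = 1/(-134 - 1*(-30928)) = 1/(-134 + 30928) = 1/30794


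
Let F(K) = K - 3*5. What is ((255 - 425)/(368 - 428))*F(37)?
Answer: 187/3 ≈ 62.333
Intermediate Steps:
F(K) = -15 + K (F(K) = K - 15 = -15 + K)
((255 - 425)/(368 - 428))*F(37) = ((255 - 425)/(368 - 428))*(-15 + 37) = -170/(-60)*22 = -170*(-1/60)*22 = (17/6)*22 = 187/3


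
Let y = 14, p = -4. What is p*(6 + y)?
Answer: -80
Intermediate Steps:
p*(6 + y) = -4*(6 + 14) = -4*20 = -80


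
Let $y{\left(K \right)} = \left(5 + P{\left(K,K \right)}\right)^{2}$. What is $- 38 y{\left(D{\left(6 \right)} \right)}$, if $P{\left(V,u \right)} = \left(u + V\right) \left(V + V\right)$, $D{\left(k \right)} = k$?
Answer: $-843638$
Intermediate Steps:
$P{\left(V,u \right)} = 2 V \left(V + u\right)$ ($P{\left(V,u \right)} = \left(V + u\right) 2 V = 2 V \left(V + u\right)$)
$y{\left(K \right)} = \left(5 + 4 K^{2}\right)^{2}$ ($y{\left(K \right)} = \left(5 + 2 K \left(K + K\right)\right)^{2} = \left(5 + 2 K 2 K\right)^{2} = \left(5 + 4 K^{2}\right)^{2}$)
$- 38 y{\left(D{\left(6 \right)} \right)} = - 38 \left(5 + 4 \cdot 6^{2}\right)^{2} = - 38 \left(5 + 4 \cdot 36\right)^{2} = - 38 \left(5 + 144\right)^{2} = - 38 \cdot 149^{2} = \left(-38\right) 22201 = -843638$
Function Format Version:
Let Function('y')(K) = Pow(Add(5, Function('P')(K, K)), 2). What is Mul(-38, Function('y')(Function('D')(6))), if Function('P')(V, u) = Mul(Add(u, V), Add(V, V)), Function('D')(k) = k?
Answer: -843638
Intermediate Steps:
Function('P')(V, u) = Mul(2, V, Add(V, u)) (Function('P')(V, u) = Mul(Add(V, u), Mul(2, V)) = Mul(2, V, Add(V, u)))
Function('y')(K) = Pow(Add(5, Mul(4, Pow(K, 2))), 2) (Function('y')(K) = Pow(Add(5, Mul(2, K, Add(K, K))), 2) = Pow(Add(5, Mul(2, K, Mul(2, K))), 2) = Pow(Add(5, Mul(4, Pow(K, 2))), 2))
Mul(-38, Function('y')(Function('D')(6))) = Mul(-38, Pow(Add(5, Mul(4, Pow(6, 2))), 2)) = Mul(-38, Pow(Add(5, Mul(4, 36)), 2)) = Mul(-38, Pow(Add(5, 144), 2)) = Mul(-38, Pow(149, 2)) = Mul(-38, 22201) = -843638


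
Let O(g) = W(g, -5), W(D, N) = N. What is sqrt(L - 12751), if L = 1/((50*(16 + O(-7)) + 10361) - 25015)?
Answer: I*sqrt(634116210230)/7052 ≈ 112.92*I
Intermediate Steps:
O(g) = -5
L = -1/14104 (L = 1/((50*(16 - 5) + 10361) - 25015) = 1/((50*11 + 10361) - 25015) = 1/((550 + 10361) - 25015) = 1/(10911 - 25015) = 1/(-14104) = -1/14104 ≈ -7.0902e-5)
sqrt(L - 12751) = sqrt(-1/14104 - 12751) = sqrt(-179840105/14104) = I*sqrt(634116210230)/7052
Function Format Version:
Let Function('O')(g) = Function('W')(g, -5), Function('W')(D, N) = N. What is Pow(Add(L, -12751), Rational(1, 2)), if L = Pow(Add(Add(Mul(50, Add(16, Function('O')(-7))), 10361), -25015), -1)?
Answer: Mul(Rational(1, 7052), I, Pow(634116210230, Rational(1, 2))) ≈ Mul(112.92, I)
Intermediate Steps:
Function('O')(g) = -5
L = Rational(-1, 14104) (L = Pow(Add(Add(Mul(50, Add(16, -5)), 10361), -25015), -1) = Pow(Add(Add(Mul(50, 11), 10361), -25015), -1) = Pow(Add(Add(550, 10361), -25015), -1) = Pow(Add(10911, -25015), -1) = Pow(-14104, -1) = Rational(-1, 14104) ≈ -7.0902e-5)
Pow(Add(L, -12751), Rational(1, 2)) = Pow(Add(Rational(-1, 14104), -12751), Rational(1, 2)) = Pow(Rational(-179840105, 14104), Rational(1, 2)) = Mul(Rational(1, 7052), I, Pow(634116210230, Rational(1, 2)))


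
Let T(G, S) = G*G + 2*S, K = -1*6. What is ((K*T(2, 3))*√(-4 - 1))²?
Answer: -18000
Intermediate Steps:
K = -6
T(G, S) = G² + 2*S
((K*T(2, 3))*√(-4 - 1))² = ((-6*(2² + 2*3))*√(-4 - 1))² = ((-6*(4 + 6))*√(-5))² = ((-6*10)*(I*√5))² = (-60*I*√5)² = -18000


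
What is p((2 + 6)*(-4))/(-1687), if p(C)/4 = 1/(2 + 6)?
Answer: -1/3374 ≈ -0.00029638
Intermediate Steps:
p(C) = ½ (p(C) = 4/(2 + 6) = 4/8 = 4*(⅛) = ½)
p((2 + 6)*(-4))/(-1687) = (½)/(-1687) = (½)*(-1/1687) = -1/3374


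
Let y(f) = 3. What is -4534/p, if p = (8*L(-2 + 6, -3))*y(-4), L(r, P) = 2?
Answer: -2267/24 ≈ -94.458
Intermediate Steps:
p = 48 (p = (8*2)*3 = 16*3 = 48)
-4534/p = -4534/48 = -4534*1/48 = -2267/24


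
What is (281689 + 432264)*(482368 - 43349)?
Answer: 313438932107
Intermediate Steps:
(281689 + 432264)*(482368 - 43349) = 713953*439019 = 313438932107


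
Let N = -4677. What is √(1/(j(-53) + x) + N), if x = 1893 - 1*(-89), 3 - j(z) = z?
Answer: 35*I*√15857678/2038 ≈ 68.389*I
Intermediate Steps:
j(z) = 3 - z
x = 1982 (x = 1893 + 89 = 1982)
√(1/(j(-53) + x) + N) = √(1/((3 - 1*(-53)) + 1982) - 4677) = √(1/((3 + 53) + 1982) - 4677) = √(1/(56 + 1982) - 4677) = √(1/2038 - 4677) = √(-9531725/2038) = 35*I*√15857678/2038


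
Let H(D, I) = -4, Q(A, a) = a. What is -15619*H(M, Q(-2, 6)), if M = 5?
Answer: 62476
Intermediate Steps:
-15619*H(M, Q(-2, 6)) = -15619*(-4) = 62476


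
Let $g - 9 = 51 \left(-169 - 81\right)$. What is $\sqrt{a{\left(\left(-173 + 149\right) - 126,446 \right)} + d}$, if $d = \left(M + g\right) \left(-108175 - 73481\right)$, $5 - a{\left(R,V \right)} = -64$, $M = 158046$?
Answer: $i \sqrt{26395525011} \approx 1.6247 \cdot 10^{5} i$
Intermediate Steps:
$g = -12741$ ($g = 9 + 51 \left(-169 - 81\right) = 9 + 51 \left(-250\right) = 9 - 12750 = -12741$)
$a{\left(R,V \right)} = 69$ ($a{\left(R,V \right)} = 5 - -64 = 5 + 64 = 69$)
$d = -26395525080$ ($d = \left(158046 - 12741\right) \left(-108175 - 73481\right) = 145305 \left(-181656\right) = -26395525080$)
$\sqrt{a{\left(\left(-173 + 149\right) - 126,446 \right)} + d} = \sqrt{69 - 26395525080} = \sqrt{-26395525011} = i \sqrt{26395525011}$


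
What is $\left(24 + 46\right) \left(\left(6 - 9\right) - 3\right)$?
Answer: $-420$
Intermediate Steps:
$\left(24 + 46\right) \left(\left(6 - 9\right) - 3\right) = 70 \left(-3 - 3\right) = 70 \left(-6\right) = -420$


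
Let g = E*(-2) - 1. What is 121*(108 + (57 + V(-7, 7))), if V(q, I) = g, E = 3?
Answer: 19118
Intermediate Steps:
g = -7 (g = 3*(-2) - 1 = -6 - 1 = -7)
V(q, I) = -7
121*(108 + (57 + V(-7, 7))) = 121*(108 + (57 - 7)) = 121*(108 + 50) = 121*158 = 19118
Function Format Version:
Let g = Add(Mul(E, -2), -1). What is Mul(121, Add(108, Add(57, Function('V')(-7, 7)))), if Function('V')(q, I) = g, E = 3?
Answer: 19118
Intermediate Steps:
g = -7 (g = Add(Mul(3, -2), -1) = Add(-6, -1) = -7)
Function('V')(q, I) = -7
Mul(121, Add(108, Add(57, Function('V')(-7, 7)))) = Mul(121, Add(108, Add(57, -7))) = Mul(121, Add(108, 50)) = Mul(121, 158) = 19118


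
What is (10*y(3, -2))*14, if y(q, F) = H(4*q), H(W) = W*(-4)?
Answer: -6720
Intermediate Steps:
H(W) = -4*W
y(q, F) = -16*q
(10*y(3, -2))*14 = (10*(-16*3))*14 = (10*(-48))*14 = -480*14 = -6720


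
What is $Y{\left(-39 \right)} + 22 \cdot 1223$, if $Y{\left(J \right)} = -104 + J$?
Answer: $26763$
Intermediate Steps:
$Y{\left(-39 \right)} + 22 \cdot 1223 = \left(-104 - 39\right) + 22 \cdot 1223 = -143 + 26906 = 26763$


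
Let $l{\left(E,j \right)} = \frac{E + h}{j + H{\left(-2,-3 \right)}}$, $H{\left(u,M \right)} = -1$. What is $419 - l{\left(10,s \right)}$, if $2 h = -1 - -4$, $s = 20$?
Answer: $\frac{15899}{38} \approx 418.39$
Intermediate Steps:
$h = \frac{3}{2}$ ($h = \frac{-1 - -4}{2} = \frac{-1 + 4}{2} = \frac{1}{2} \cdot 3 = \frac{3}{2} \approx 1.5$)
$l{\left(E,j \right)} = \frac{\frac{3}{2} + E}{-1 + j}$ ($l{\left(E,j \right)} = \frac{E + \frac{3}{2}}{j - 1} = \frac{\frac{3}{2} + E}{-1 + j}$)
$419 - l{\left(10,s \right)} = 419 - \frac{\frac{3}{2} + 10}{-1 + 20} = 419 - \frac{1}{19} \cdot \frac{23}{2} = 419 - \frac{23}{38} = \frac{15899}{38}$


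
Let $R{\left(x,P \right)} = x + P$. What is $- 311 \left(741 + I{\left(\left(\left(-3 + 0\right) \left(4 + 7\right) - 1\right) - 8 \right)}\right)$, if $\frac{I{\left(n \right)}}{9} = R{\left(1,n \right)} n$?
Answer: $-5050329$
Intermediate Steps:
$R{\left(x,P \right)} = P + x$
$I{\left(n \right)} = 9 n \left(1 + n\right)$ ($I{\left(n \right)} = 9 \left(n + 1\right) n = 9 \left(1 + n\right) n = 9 n \left(1 + n\right)$)
$- 311 \left(741 + I{\left(\left(\left(-3 + 0\right) \left(4 + 7\right) - 1\right) - 8 \right)}\right) = - 311 \left(741 + 9 \left(\left(\left(-3 + 0\right) \left(4 + 7\right) - 1\right) - 8\right) \left(1 + \left(\left(\left(-3 + 0\right) \left(4 + 7\right) - 1\right) - 8\right)\right)\right) = - 311 \left(741 + 9 \left(\left(\left(-3\right) 11 - 1\right) - 8\right) \left(1 - 42\right)\right) = - 311 \left(741 + 9 \left(\left(-33 - 1\right) - 8\right) \left(1 - 42\right)\right) = - 311 \left(741 + 9 \left(-34 - 8\right) \left(1 - 42\right)\right) = - 311 \left(741 + 9 \left(-42\right) \left(1 - 42\right)\right) = - 311 \left(741 + 9 \left(-42\right) \left(-41\right)\right) = - 311 \left(741 + 15498\right) = \left(-311\right) 16239 = -5050329$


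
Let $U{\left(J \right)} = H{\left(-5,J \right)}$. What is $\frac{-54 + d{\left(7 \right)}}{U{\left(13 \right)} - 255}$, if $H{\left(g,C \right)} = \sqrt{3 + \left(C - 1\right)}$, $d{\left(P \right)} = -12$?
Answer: $\frac{51}{197} + \frac{\sqrt{15}}{985} \approx 0.26281$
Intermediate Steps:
$H{\left(g,C \right)} = \sqrt{2 + C}$ ($H{\left(g,C \right)} = \sqrt{3 + \left(C - 1\right)} = \sqrt{3 + \left(-1 + C\right)} = \sqrt{2 + C}$)
$U{\left(J \right)} = \sqrt{2 + J}$
$\frac{-54 + d{\left(7 \right)}}{U{\left(13 \right)} - 255} = \frac{-54 - 12}{\sqrt{2 + 13} - 255} = - \frac{66}{\sqrt{15} - 255} = - \frac{66}{-255 + \sqrt{15}}$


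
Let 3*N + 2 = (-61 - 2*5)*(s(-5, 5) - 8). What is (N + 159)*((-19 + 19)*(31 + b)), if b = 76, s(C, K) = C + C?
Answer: 0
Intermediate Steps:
s(C, K) = 2*C
N = 1276/3 (N = -⅔ + ((-61 - 2*5)*(2*(-5) - 8))/3 = -⅔ + ((-61 - 10)*(-10 - 8))/3 = -⅔ + (-71*(-18))/3 = -⅔ + (⅓)*1278 = -⅔ + 426 = 1276/3 ≈ 425.33)
(N + 159)*((-19 + 19)*(31 + b)) = (1276/3 + 159)*((-19 + 19)*(31 + 76)) = 1753*(0*107)/3 = (1753/3)*0 = 0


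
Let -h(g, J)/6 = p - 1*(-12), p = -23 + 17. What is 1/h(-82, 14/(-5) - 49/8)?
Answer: -1/36 ≈ -0.027778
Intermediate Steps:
p = -6
h(g, J) = -36 (h(g, J) = -6*(-6 - 1*(-12)) = -6*(-6 + 12) = -6*6 = -36)
1/h(-82, 14/(-5) - 49/8) = 1/(-36) = -1/36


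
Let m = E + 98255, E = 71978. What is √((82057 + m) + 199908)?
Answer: √452198 ≈ 672.46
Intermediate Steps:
m = 170233 (m = 71978 + 98255 = 170233)
√((82057 + m) + 199908) = √((82057 + 170233) + 199908) = √(252290 + 199908) = √452198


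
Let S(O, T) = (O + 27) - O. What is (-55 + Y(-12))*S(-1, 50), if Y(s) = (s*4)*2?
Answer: -4077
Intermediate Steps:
S(O, T) = 27 (S(O, T) = (27 + O) - O = 27)
Y(s) = 8*s (Y(s) = (4*s)*2 = 8*s)
(-55 + Y(-12))*S(-1, 50) = (-55 + 8*(-12))*27 = (-55 - 96)*27 = -151*27 = -4077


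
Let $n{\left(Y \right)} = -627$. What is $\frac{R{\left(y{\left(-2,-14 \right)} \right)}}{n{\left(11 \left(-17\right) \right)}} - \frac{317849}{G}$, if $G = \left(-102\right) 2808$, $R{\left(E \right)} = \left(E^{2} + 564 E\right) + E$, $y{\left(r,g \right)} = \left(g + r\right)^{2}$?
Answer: $- \frac{1176440743}{3521232} \approx -334.1$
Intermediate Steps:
$R{\left(E \right)} = E^{2} + 565 E$
$G = -286416$
$\frac{R{\left(y{\left(-2,-14 \right)} \right)}}{n{\left(11 \left(-17\right) \right)}} - \frac{317849}{G} = \frac{\left(-14 - 2\right)^{2} \left(565 + \left(-14 - 2\right)^{2}\right)}{-627} - \frac{317849}{-286416} = \left(-16\right)^{2} \left(565 + \left(-16\right)^{2}\right) \left(- \frac{1}{627}\right) - - \frac{18697}{16848} = 256 \left(565 + 256\right) \left(- \frac{1}{627}\right) + \frac{18697}{16848} = 256 \cdot 821 \left(- \frac{1}{627}\right) + \frac{18697}{16848} = 210176 \left(- \frac{1}{627}\right) + \frac{18697}{16848} = - \frac{210176}{627} + \frac{18697}{16848} = - \frac{1176440743}{3521232}$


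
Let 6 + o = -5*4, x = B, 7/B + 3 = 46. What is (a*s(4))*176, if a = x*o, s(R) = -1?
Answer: 32032/43 ≈ 744.93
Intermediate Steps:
B = 7/43 (B = 7/(-3 + 46) = 7/43 ≈ 0.16279)
x = 7/43 ≈ 0.16279
o = -26 (o = -6 - 5*4 = -6 - 20 = -26)
a = -182/43 (a = (7/43)*(-26) = -182/43 ≈ -4.2326)
(a*s(4))*176 = -182/43*(-1)*176 = (182/43)*176 = 32032/43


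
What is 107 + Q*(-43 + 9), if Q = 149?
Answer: -4959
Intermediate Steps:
107 + Q*(-43 + 9) = 107 + 149*(-43 + 9) = 107 + 149*(-34) = 107 - 5066 = -4959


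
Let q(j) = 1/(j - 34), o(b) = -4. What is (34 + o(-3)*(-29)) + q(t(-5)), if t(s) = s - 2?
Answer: 6149/41 ≈ 149.98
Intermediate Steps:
t(s) = -2 + s
q(j) = 1/(-34 + j)
(34 + o(-3)*(-29)) + q(t(-5)) = (34 - 4*(-29)) + 1/(-34 + (-2 - 5)) = (34 + 116) + 1/(-34 - 7) = 150 + 1/(-41) = 150 - 1/41 = 6149/41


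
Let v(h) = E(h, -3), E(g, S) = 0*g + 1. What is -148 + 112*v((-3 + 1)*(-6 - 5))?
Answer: -36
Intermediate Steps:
E(g, S) = 1 (E(g, S) = 0 + 1 = 1)
v(h) = 1
-148 + 112*v((-3 + 1)*(-6 - 5)) = -148 + 112*1 = -148 + 112 = -36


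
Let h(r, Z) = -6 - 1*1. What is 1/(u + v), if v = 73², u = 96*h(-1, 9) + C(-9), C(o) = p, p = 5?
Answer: 1/4662 ≈ 0.00021450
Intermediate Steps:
h(r, Z) = -7 (h(r, Z) = -6 - 1 = -7)
C(o) = 5
u = -667 (u = 96*(-7) + 5 = -672 + 5 = -667)
v = 5329
1/(u + v) = 1/(-667 + 5329) = 1/4662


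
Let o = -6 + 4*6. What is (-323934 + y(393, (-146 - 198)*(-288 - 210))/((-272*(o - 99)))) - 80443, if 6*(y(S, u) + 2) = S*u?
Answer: -4449006565/11016 ≈ -4.0387e+5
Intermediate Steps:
y(S, u) = -2 + S*u/6 (y(S, u) = -2 + (S*u)/6 = -2 + S*u/6)
o = 18 (o = -6 + 24 = 18)
(-323934 + y(393, (-146 - 198)*(-288 - 210))/((-272*(o - 99)))) - 80443 = (-323934 + (-2 + (⅙)*393*((-146 - 198)*(-288 - 210)))/((-272*(18 - 99)))) - 80443 = (-323934 + (-2 + (⅙)*393*(-344*(-498)))/((-272*(-81)))) - 80443 = (-323934 + (-2 + (⅙)*393*171312)/22032) - 80443 = (-323934 + (-2 + 11220936)*(1/22032)) - 80443 = (-323934 + 11220934*(1/22032)) - 80443 = (-323934 + 5610467/11016) - 80443 = -3562846477/11016 - 80443 = -4449006565/11016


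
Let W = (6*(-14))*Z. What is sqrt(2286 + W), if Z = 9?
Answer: 3*sqrt(170) ≈ 39.115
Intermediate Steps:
W = -756 (W = (6*(-14))*9 = -84*9 = -756)
sqrt(2286 + W) = sqrt(2286 - 756) = sqrt(1530) = 3*sqrt(170)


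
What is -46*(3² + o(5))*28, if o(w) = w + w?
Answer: -24472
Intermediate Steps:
o(w) = 2*w
-46*(3² + o(5))*28 = -46*(3² + 2*5)*28 = -46*(9 + 10)*28 = -46*19*28 = -874*28 = -24472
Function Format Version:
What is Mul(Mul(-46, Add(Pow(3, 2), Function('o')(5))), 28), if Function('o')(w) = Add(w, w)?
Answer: -24472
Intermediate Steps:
Function('o')(w) = Mul(2, w)
Mul(Mul(-46, Add(Pow(3, 2), Function('o')(5))), 28) = Mul(Mul(-46, Add(Pow(3, 2), Mul(2, 5))), 28) = Mul(Mul(-46, Add(9, 10)), 28) = Mul(Mul(-46, 19), 28) = Mul(-874, 28) = -24472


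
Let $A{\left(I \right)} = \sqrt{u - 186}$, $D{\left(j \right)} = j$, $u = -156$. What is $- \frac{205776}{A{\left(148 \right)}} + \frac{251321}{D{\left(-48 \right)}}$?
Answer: $- \frac{251321}{48} + \frac{34296 i \sqrt{38}}{19} \approx -5235.9 + 11127.0 i$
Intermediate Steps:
$A{\left(I \right)} = 3 i \sqrt{38}$ ($A{\left(I \right)} = \sqrt{-156 - 186} = \sqrt{-342} = 3 i \sqrt{38}$)
$- \frac{205776}{A{\left(148 \right)}} + \frac{251321}{D{\left(-48 \right)}} = - \frac{205776}{3 i \sqrt{38}} + \frac{251321}{-48} = - 205776 \left(- \frac{i \sqrt{38}}{114}\right) + 251321 \left(- \frac{1}{48}\right) = \frac{34296 i \sqrt{38}}{19} - \frac{251321}{48} = - \frac{251321}{48} + \frac{34296 i \sqrt{38}}{19}$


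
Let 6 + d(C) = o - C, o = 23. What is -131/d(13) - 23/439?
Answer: -57601/1756 ≈ -32.802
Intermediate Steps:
d(C) = 17 - C (d(C) = -6 + (23 - C) = 17 - C)
-131/d(13) - 23/439 = -131/(17 - 1*13) - 23/439 = -131/(17 - 13) - 23*1/439 = -131/4 - 23/439 = -57601/1756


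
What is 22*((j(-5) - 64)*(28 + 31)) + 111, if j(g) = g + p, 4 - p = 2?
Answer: -86855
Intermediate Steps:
p = 2 (p = 4 - 1*2 = 4 - 2 = 2)
j(g) = 2 + g (j(g) = g + 2 = 2 + g)
22*((j(-5) - 64)*(28 + 31)) + 111 = 22*(((2 - 5) - 64)*(28 + 31)) + 111 = 22*((-3 - 64)*59) + 111 = 22*(-67*59) + 111 = 22*(-3953) + 111 = -86966 + 111 = -86855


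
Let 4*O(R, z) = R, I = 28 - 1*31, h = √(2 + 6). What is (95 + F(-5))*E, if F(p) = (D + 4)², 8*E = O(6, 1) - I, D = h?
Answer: 1071/16 + 9*√2 ≈ 79.665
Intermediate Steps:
h = 2*√2 (h = √8 = 2*√2 ≈ 2.8284)
I = -3 (I = 28 - 31 = -3)
O(R, z) = R/4
D = 2*√2 ≈ 2.8284
E = 9/16 (E = ((¼)*6 - 1*(-3))/8 = (3/2 + 3)/8 = (⅛)*(9/2) = 9/16 ≈ 0.56250)
F(p) = (4 + 2*√2)² (F(p) = (2*√2 + 4)² = (4 + 2*√2)²)
(95 + F(-5))*E = (95 + (24 + 16*√2))*(9/16) = (119 + 16*√2)*(9/16) = 1071/16 + 9*√2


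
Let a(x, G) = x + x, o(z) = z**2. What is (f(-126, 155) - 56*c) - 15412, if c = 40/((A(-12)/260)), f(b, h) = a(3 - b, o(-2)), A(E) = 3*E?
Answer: 9214/9 ≈ 1023.8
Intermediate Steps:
a(x, G) = 2*x
f(b, h) = 6 - 2*b (f(b, h) = 2*(3 - b) = 6 - 2*b)
c = -2600/9 (c = 40/(((3*(-12))/260)) = 40/((-36*1/260)) = 40/(-9/65) = 40*(-65/9) = -2600/9 ≈ -288.89)
(f(-126, 155) - 56*c) - 15412 = ((6 - 2*(-126)) - 56*(-2600/9)) - 15412 = ((6 + 252) + 145600/9) - 15412 = (258 + 145600/9) - 15412 = 147922/9 - 15412 = 9214/9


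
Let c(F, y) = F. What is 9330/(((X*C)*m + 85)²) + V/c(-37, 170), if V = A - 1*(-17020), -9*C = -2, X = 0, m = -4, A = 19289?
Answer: -52397463/53465 ≈ -980.03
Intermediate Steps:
C = 2/9 (C = -⅑*(-2) = 2/9 ≈ 0.22222)
V = 36309 (V = 19289 - 1*(-17020) = 19289 + 17020 = 36309)
9330/(((X*C)*m + 85)²) + V/c(-37, 170) = 9330/(((0*(2/9))*(-4) + 85)²) + 36309/(-37) = 9330/((0*(-4) + 85)²) + 36309*(-1/37) = 9330/((0 + 85)²) - 36309/37 = 9330/(85²) - 36309/37 = 9330/7225 - 36309/37 = 9330*(1/7225) - 36309/37 = 1866/1445 - 36309/37 = -52397463/53465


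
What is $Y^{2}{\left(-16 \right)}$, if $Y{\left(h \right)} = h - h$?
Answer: $0$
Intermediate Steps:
$Y{\left(h \right)} = 0$
$Y^{2}{\left(-16 \right)} = 0^{2} = 0$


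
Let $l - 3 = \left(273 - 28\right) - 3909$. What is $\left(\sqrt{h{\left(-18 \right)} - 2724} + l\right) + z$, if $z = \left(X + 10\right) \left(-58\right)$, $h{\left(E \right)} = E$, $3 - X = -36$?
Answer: $-6503 + i \sqrt{2742} \approx -6503.0 + 52.364 i$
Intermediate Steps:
$X = 39$ ($X = 3 - -36 = 3 + 36 = 39$)
$l = -3661$ ($l = 3 + \left(\left(273 - 28\right) - 3909\right) = 3 + \left(245 - 3909\right) = 3 - 3664 = -3661$)
$z = -2842$ ($z = \left(39 + 10\right) \left(-58\right) = 49 \left(-58\right) = -2842$)
$\left(\sqrt{h{\left(-18 \right)} - 2724} + l\right) + z = \left(\sqrt{-18 - 2724} - 3661\right) - 2842 = \left(\sqrt{-2742} - 3661\right) - 2842 = \left(i \sqrt{2742} - 3661\right) - 2842 = \left(-3661 + i \sqrt{2742}\right) - 2842 = -6503 + i \sqrt{2742}$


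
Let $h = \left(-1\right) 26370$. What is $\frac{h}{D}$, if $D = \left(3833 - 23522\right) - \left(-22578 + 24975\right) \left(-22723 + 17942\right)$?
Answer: $- \frac{1465}{635576} \approx -0.002305$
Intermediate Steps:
$D = 11440368$ ($D = \left(3833 - 23522\right) - 2397 \left(-4781\right) = -19689 - -11460057 = -19689 + 11460057 = 11440368$)
$h = -26370$
$\frac{h}{D} = - \frac{26370}{11440368} = \left(-26370\right) \frac{1}{11440368} = - \frac{1465}{635576}$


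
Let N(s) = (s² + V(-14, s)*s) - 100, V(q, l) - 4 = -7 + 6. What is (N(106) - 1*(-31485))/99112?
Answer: 3303/7624 ≈ 0.43324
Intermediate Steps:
V(q, l) = 3 (V(q, l) = 4 + (-7 + 6) = 4 - 1 = 3)
N(s) = -100 + s² + 3*s (N(s) = (s² + 3*s) - 100 = -100 + s² + 3*s)
(N(106) - 1*(-31485))/99112 = ((-100 + 106² + 3*106) - 1*(-31485))/99112 = ((-100 + 11236 + 318) + 31485)*(1/99112) = (11454 + 31485)*(1/99112) = 42939*(1/99112) = 3303/7624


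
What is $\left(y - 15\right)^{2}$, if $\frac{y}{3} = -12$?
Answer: $2601$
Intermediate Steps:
$y = -36$ ($y = 3 \left(-12\right) = -36$)
$\left(y - 15\right)^{2} = \left(-36 - 15\right)^{2} = \left(-51\right)^{2} = 2601$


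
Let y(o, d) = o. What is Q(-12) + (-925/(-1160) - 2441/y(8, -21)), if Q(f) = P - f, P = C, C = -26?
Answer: -18463/58 ≈ -318.33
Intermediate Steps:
P = -26
Q(f) = -26 - f
Q(-12) + (-925/(-1160) - 2441/y(8, -21)) = (-26 - 1*(-12)) + (-925/(-1160) - 2441/8) = (-26 + 12) + (-925*(-1/1160) - 2441*⅛) = -14 + (185/232 - 2441/8) = -14 - 17651/58 = -18463/58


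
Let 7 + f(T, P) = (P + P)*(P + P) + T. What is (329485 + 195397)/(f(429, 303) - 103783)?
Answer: 524882/263875 ≈ 1.9891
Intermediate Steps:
f(T, P) = -7 + T + 4*P² (f(T, P) = -7 + ((P + P)*(P + P) + T) = -7 + ((2*P)*(2*P) + T) = -7 + (4*P² + T) = -7 + (T + 4*P²) = -7 + T + 4*P²)
(329485 + 195397)/(f(429, 303) - 103783) = (329485 + 195397)/((-7 + 429 + 4*303²) - 103783) = 524882/((-7 + 429 + 4*91809) - 103783) = 524882/((-7 + 429 + 367236) - 103783) = 524882/(367658 - 103783) = 524882/263875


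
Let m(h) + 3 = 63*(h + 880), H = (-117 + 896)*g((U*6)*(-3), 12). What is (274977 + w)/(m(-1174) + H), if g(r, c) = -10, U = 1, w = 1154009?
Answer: -1428986/26315 ≈ -54.303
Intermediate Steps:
H = -7790 (H = (-117 + 896)*(-10) = 779*(-10) = -7790)
m(h) = 55437 + 63*h (m(h) = -3 + 63*(h + 880) = -3 + 63*(880 + h) = -3 + (55440 + 63*h) = 55437 + 63*h)
(274977 + w)/(m(-1174) + H) = (274977 + 1154009)/((55437 + 63*(-1174)) - 7790) = 1428986/((55437 - 73962) - 7790) = 1428986/(-18525 - 7790) = 1428986/(-26315) = 1428986*(-1/26315) = -1428986/26315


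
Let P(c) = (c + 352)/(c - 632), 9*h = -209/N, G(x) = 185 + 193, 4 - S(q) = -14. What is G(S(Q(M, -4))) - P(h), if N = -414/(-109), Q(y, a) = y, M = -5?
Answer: 900026485/2377613 ≈ 378.54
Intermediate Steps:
S(q) = 18 (S(q) = 4 - 1*(-14) = 4 + 14 = 18)
N = 414/109 (N = -414*(-1/109) = 414/109 ≈ 3.7982)
G(x) = 378
h = -22781/3726 (h = (-209/414/109)/9 = (-209*109/414)/9 = (1/9)*(-22781/414) = -22781/3726 ≈ -6.1141)
P(c) = (352 + c)/(-632 + c)
G(S(Q(M, -4))) - P(h) = 378 - (352 - 22781/3726)/(-632 - 22781/3726) = 378 - 1288771/((-2377613/3726)*3726) = 378 - (-3726)*1288771/(2377613*3726) = 378 - 1*(-1288771/2377613) = 378 + 1288771/2377613 = 900026485/2377613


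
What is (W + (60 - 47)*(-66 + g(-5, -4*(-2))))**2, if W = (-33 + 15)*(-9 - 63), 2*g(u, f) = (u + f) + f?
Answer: 1038361/4 ≈ 2.5959e+5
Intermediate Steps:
g(u, f) = f + u/2 (g(u, f) = ((u + f) + f)/2 = ((f + u) + f)/2 = (u + 2*f)/2 = f + u/2)
W = 1296 (W = -18*(-72) = 1296)
(W + (60 - 47)*(-66 + g(-5, -4*(-2))))**2 = (1296 + (60 - 47)*(-66 + (-4*(-2) + (1/2)*(-5))))**2 = (1296 + 13*(-66 + (8 - 5/2)))**2 = (1296 + 13*(-66 + 11/2))**2 = (1296 + 13*(-121/2))**2 = (1296 - 1573/2)**2 = (1019/2)**2 = 1038361/4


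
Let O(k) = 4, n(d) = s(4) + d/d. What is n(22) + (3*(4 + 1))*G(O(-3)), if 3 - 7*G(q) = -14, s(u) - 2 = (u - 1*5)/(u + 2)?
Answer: 1649/42 ≈ 39.262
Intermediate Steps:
s(u) = 2 + (-5 + u)/(2 + u) (s(u) = 2 + (u - 1*5)/(u + 2) = 2 + (u - 5)/(2 + u) = 2 + (-5 + u)/(2 + u))
n(d) = 17/6 (n(d) = (-1 + 3*4)/(2 + 4) + d/d = (-1 + 12)/6 + 1 = (1/6)*11 + 1 = 11/6 + 1 = 17/6)
G(q) = 17/7 (G(q) = 3/7 - 1/7*(-14) = 3/7 + 2 = 17/7)
n(22) + (3*(4 + 1))*G(O(-3)) = 17/6 + (3*(4 + 1))*(17/7) = 17/6 + (3*5)*(17/7) = 17/6 + 15*(17/7) = 17/6 + 255/7 = 1649/42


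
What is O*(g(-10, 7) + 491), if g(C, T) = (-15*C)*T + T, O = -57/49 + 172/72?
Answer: 92966/49 ≈ 1897.3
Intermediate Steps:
O = 1081/882 (O = -57*1/49 + 172*(1/72) = -57/49 + 43/18 = 1081/882 ≈ 1.2256)
g(C, T) = T - 15*C*T (g(C, T) = -15*C*T + T = T - 15*C*T)
O*(g(-10, 7) + 491) = 1081*(7*(1 - 15*(-10)) + 491)/882 = 1081*(7*(1 + 150) + 491)/882 = 1081*(7*151 + 491)/882 = 1081*(1057 + 491)/882 = (1081/882)*1548 = 92966/49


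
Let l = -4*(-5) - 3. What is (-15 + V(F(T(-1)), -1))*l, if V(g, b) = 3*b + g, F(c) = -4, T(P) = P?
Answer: -374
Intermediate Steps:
V(g, b) = g + 3*b
l = 17 (l = 20 - 3 = 17)
(-15 + V(F(T(-1)), -1))*l = (-15 + (-4 + 3*(-1)))*17 = (-15 + (-4 - 3))*17 = (-15 - 7)*17 = -22*17 = -374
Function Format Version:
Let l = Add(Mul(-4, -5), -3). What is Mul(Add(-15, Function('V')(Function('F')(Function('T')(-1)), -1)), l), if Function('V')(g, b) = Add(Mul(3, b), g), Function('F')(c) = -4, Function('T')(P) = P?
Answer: -374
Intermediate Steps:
Function('V')(g, b) = Add(g, Mul(3, b))
l = 17 (l = Add(20, -3) = 17)
Mul(Add(-15, Function('V')(Function('F')(Function('T')(-1)), -1)), l) = Mul(Add(-15, Add(-4, Mul(3, -1))), 17) = Mul(Add(-15, Add(-4, -3)), 17) = Mul(Add(-15, -7), 17) = Mul(-22, 17) = -374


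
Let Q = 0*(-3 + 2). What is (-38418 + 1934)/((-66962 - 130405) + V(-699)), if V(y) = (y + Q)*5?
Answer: 18242/100431 ≈ 0.18164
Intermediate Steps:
Q = 0 (Q = 0*(-1) = 0)
V(y) = 5*y (V(y) = (y + 0)*5 = y*5 = 5*y)
(-38418 + 1934)/((-66962 - 130405) + V(-699)) = (-38418 + 1934)/((-66962 - 130405) + 5*(-699)) = -36484/(-197367 - 3495) = -36484/(-200862) = -36484*(-1/200862) = 18242/100431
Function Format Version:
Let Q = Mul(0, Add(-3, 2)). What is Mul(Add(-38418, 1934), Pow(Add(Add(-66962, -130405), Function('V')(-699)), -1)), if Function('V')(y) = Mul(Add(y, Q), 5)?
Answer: Rational(18242, 100431) ≈ 0.18164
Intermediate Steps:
Q = 0 (Q = Mul(0, -1) = 0)
Function('V')(y) = Mul(5, y) (Function('V')(y) = Mul(Add(y, 0), 5) = Mul(y, 5) = Mul(5, y))
Mul(Add(-38418, 1934), Pow(Add(Add(-66962, -130405), Function('V')(-699)), -1)) = Mul(Add(-38418, 1934), Pow(Add(Add(-66962, -130405), Mul(5, -699)), -1)) = Mul(-36484, Pow(Add(-197367, -3495), -1)) = Mul(-36484, Pow(-200862, -1)) = Mul(-36484, Rational(-1, 200862)) = Rational(18242, 100431)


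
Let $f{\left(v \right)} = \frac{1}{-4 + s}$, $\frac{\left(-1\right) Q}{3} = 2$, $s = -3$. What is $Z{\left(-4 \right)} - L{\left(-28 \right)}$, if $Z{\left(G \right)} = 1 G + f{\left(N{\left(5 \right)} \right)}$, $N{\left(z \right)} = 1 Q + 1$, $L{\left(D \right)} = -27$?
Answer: $\frac{160}{7} \approx 22.857$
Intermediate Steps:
$Q = -6$ ($Q = \left(-3\right) 2 = -6$)
$N{\left(z \right)} = -5$ ($N{\left(z \right)} = 1 \left(-6\right) + 1 = -6 + 1 = -5$)
$f{\left(v \right)} = - \frac{1}{7}$ ($f{\left(v \right)} = \frac{1}{-4 - 3} = \frac{1}{-7} = - \frac{1}{7}$)
$Z{\left(G \right)} = - \frac{1}{7} + G$ ($Z{\left(G \right)} = 1 G - \frac{1}{7} = G - \frac{1}{7} = - \frac{1}{7} + G$)
$Z{\left(-4 \right)} - L{\left(-28 \right)} = \left(- \frac{1}{7} - 4\right) - -27 = - \frac{29}{7} + 27 = \frac{160}{7}$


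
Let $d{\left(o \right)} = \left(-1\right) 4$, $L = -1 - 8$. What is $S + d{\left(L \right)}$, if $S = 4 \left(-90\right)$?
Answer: $-364$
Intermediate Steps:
$L = -9$ ($L = -1 - 8 = -9$)
$d{\left(o \right)} = -4$
$S = -360$
$S + d{\left(L \right)} = -360 - 4 = -364$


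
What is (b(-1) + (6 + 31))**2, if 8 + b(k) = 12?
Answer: 1681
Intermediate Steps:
b(k) = 4 (b(k) = -8 + 12 = 4)
(b(-1) + (6 + 31))**2 = (4 + (6 + 31))**2 = (4 + 37)**2 = 41**2 = 1681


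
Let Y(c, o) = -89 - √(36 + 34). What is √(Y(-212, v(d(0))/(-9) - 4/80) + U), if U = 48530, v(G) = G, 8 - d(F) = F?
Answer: √(48441 - √70) ≈ 220.07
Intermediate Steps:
d(F) = 8 - F
Y(c, o) = -89 - √70
√(Y(-212, v(d(0))/(-9) - 4/80) + U) = √((-89 - √70) + 48530) = √(48441 - √70)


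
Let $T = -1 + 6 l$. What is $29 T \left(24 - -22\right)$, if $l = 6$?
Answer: $46690$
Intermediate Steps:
$T = 35$ ($T = -1 + 6 \cdot 6 = -1 + 36 = 35$)
$29 T \left(24 - -22\right) = 29 \cdot 35 \left(24 - -22\right) = 1015 \left(24 + 22\right) = 1015 \cdot 46 = 46690$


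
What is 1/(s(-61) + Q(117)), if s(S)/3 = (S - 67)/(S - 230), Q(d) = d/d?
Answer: 97/225 ≈ 0.43111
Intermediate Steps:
Q(d) = 1
s(S) = 3*(-67 + S)/(-230 + S) (s(S) = 3*((S - 67)/(S - 230)) = 3*((-67 + S)/(-230 + S)) = 3*(-67 + S)/(-230 + S))
1/(s(-61) + Q(117)) = 1/(3*(-67 - 61)/(-230 - 61) + 1) = 1/(3*(-128)/(-291) + 1) = 1/(3*(-1/291)*(-128) + 1) = 1/(128/97 + 1) = 1/(225/97) = 97/225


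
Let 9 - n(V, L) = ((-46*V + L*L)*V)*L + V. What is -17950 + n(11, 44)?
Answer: -710072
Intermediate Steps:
n(V, L) = 9 - V - L*V*(L**2 - 46*V) (n(V, L) = 9 - (((-46*V + L*L)*V)*L + V) = 9 - (((-46*V + L**2)*V)*L + V) = 9 - (((L**2 - 46*V)*V)*L + V) = 9 - ((V*(L**2 - 46*V))*L + V) = 9 - (L*V*(L**2 - 46*V) + V) = 9 - (V + L*V*(L**2 - 46*V)) = 9 + (-V - L*V*(L**2 - 46*V)) = 9 - V - L*V*(L**2 - 46*V))
-17950 + n(11, 44) = -17950 + (9 - 1*11 - 1*11*44**3 + 46*44*11**2) = -17950 + (9 - 11 - 1*11*85184 + 46*44*121) = -17950 + (9 - 11 - 937024 + 244904) = -17950 - 692122 = -710072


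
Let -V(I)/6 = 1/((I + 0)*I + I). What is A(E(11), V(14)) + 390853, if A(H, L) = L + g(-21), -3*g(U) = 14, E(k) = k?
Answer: 41039072/105 ≈ 3.9085e+5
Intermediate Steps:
g(U) = -14/3 (g(U) = -⅓*14 = -14/3)
V(I) = -6/(I + I²) (V(I) = -6/((I + 0)*I + I) = -6/(I*I + I) = -6/(I² + I) = -6/(I + I²))
A(H, L) = -14/3 + L (A(H, L) = L - 14/3 = -14/3 + L)
A(E(11), V(14)) + 390853 = (-14/3 - 6/(14*(1 + 14))) + 390853 = (-14/3 - 6*1/14/15) + 390853 = (-14/3 - 6*1/14*1/15) + 390853 = (-14/3 - 1/35) + 390853 = -493/105 + 390853 = 41039072/105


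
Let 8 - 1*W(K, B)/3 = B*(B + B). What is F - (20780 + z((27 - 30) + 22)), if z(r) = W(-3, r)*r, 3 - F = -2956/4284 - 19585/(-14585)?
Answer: 62233296103/3124107 ≈ 19920.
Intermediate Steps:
W(K, B) = 24 - 6*B**2 (W(K, B) = 24 - 3*B*(B + B) = 24 - 3*B*2*B = 24 - 6*B**2)
F = 7332877/3124107 (F = 3 - (-2956/4284 - 19585/(-14585)) = 3 - (-2956*1/4284 - 19585*(-1/14585)) = 3 - (-739/1071 + 3917/2917) = 3 - 1*2039444/3124107 = 3 - 2039444/3124107 = 7332877/3124107 ≈ 2.3472)
z(r) = r*(24 - 6*r**2) (z(r) = (24 - 6*r**2)*r = r*(24 - 6*r**2))
F - (20780 + z((27 - 30) + 22)) = 7332877/3124107 - (20780 + 6*((27 - 30) + 22)*(4 - ((27 - 30) + 22)**2)) = 7332877/3124107 - (20780 + 6*(-3 + 22)*(4 - (-3 + 22)**2)) = 7332877/3124107 - (20780 + 6*19*(4 - 1*19**2)) = 7332877/3124107 - (20780 + 6*19*(4 - 1*361)) = 7332877/3124107 - (20780 + 6*19*(4 - 361)) = 7332877/3124107 - (20780 + 6*19*(-357)) = 7332877/3124107 - (20780 - 40698) = 7332877/3124107 - 1*(-19918) = 7332877/3124107 + 19918 = 62233296103/3124107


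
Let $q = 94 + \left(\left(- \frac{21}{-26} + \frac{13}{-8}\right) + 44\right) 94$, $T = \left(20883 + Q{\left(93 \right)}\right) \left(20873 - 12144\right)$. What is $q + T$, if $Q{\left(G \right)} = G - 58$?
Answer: $\frac{9495063509}{52} \approx 1.826 \cdot 10^{8}$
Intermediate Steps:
$Q{\left(G \right)} = -58 + G$
$T = 182593222$ ($T = \left(20883 + \left(-58 + 93\right)\right) \left(20873 - 12144\right) = \left(20883 + 35\right) 8729 = 20918 \cdot 8729 = 182593222$)
$q = \frac{215965}{52}$ ($q = 94 + \left(\left(\left(-21\right) \left(- \frac{1}{26}\right) + 13 \left(- \frac{1}{8}\right)\right) + 44\right) 94 = 94 + \left(\left(\frac{21}{26} - \frac{13}{8}\right) + 44\right) 94 = 94 + \left(- \frac{85}{104} + 44\right) 94 = 94 + \frac{4491}{104} \cdot 94 = 94 + \frac{211077}{52} = \frac{215965}{52} \approx 4153.2$)
$q + T = \frac{215965}{52} + 182593222 = \frac{9495063509}{52}$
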